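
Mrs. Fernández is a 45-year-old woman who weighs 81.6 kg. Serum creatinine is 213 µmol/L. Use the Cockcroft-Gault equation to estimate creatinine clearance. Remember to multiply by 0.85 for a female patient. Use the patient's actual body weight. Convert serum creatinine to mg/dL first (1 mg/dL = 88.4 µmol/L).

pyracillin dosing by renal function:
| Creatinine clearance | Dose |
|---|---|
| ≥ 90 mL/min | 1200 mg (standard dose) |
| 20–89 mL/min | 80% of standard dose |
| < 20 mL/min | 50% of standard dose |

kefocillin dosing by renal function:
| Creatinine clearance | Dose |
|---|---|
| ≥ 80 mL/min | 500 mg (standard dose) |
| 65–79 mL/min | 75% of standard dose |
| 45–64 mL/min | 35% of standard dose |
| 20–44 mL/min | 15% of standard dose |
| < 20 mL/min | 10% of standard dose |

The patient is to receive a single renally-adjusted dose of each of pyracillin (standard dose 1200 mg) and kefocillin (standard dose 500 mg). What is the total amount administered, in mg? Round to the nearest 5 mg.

SCr = 213 / 88.4 = 2.41 mg/dL
CrCl = (140 − 45) × 81.6 / (72 × 2.41) × 0.85 = 7752.0 / 173.52 × 0.85 ≈ 38.0 mL/min
CrCl ≈ 38 mL/min.
pyracillin: 20–89 mL/min → 80% of 1200 mg = 960 mg.
kefocillin: 20–44 mL/min → 15% of 500 mg = 75 mg.
Total = 960 + 75 = 1035 mg.

1035 mg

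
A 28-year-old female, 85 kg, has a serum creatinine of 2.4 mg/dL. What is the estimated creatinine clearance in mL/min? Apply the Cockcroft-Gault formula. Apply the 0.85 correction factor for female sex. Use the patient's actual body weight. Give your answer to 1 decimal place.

CrCl = (140 − 28) × 85 / (72 × 2.4) × 0.85 = 9520.0 / 172.80 × 0.85 ≈ 46.8 mL/min

46.8 mL/min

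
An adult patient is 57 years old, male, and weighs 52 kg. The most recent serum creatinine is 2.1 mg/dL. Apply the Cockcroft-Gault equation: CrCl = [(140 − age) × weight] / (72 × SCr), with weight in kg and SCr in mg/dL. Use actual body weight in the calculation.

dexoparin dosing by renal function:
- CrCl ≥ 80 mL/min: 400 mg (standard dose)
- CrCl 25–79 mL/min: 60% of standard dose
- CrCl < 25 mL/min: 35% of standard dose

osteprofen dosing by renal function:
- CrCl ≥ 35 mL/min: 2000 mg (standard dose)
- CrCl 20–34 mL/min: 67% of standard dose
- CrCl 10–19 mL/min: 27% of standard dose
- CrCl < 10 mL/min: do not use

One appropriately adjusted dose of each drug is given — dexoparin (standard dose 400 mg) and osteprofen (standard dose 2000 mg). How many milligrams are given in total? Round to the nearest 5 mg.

CrCl = (140 − 57) × 52 / (72 × 2.1) = 4316.0 / 151.20 ≈ 28.5 mL/min
CrCl ≈ 29 mL/min.
dexoparin: 25–79 mL/min → 60% of 400 mg = 240 mg.
osteprofen: 20–34 mL/min → 67% of 2000 mg = 1340 mg.
Total = 240 + 1340 = 1580 mg.

1580 mg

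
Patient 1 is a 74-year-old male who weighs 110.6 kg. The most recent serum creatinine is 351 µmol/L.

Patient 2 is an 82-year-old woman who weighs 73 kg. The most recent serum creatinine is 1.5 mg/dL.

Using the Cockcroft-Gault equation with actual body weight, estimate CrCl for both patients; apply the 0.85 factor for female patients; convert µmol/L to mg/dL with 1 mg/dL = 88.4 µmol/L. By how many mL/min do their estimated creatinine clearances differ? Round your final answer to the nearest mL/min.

Patient 1: SCr = 351 / 88.4 = 3.971 mg/dL
Patient 1: CrCl = (140 − 74) × 110.6 / (72 × 3.971) = 7299.6 / 285.91 ≈ 25.5 mL/min
Patient 2: CrCl = (140 − 82) × 73 / (72 × 1.5) × 0.85 = 4234.0 / 108.00 × 0.85 ≈ 33.3 mL/min
|25.5 − 33.3| = 7.8 mL/min

8 mL/min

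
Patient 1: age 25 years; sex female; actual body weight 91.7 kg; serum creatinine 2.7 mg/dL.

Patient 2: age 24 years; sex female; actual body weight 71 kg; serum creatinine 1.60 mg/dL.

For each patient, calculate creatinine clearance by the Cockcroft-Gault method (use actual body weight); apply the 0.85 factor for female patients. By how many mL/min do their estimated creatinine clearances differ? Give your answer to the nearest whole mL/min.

15 mL/min

Patient 1: CrCl = (140 − 25) × 91.7 / (72 × 2.7) × 0.85 = 10545.5 / 194.40 × 0.85 ≈ 46.1 mL/min
Patient 2: CrCl = (140 − 24) × 71 / (72 × 1.6) × 0.85 = 8236.0 / 115.20 × 0.85 ≈ 60.8 mL/min
|46.1 − 60.8| = 14.7 mL/min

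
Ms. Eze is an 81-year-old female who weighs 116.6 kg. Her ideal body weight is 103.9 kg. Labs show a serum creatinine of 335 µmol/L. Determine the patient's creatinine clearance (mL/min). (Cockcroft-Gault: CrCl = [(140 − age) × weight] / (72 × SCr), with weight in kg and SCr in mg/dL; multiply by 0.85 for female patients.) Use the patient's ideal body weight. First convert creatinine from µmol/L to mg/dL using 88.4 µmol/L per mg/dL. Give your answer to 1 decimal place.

19.1 mL/min

SCr = 335 / 88.4 = 3.79 mg/dL
CrCl = (140 − 81) × 103.9 / (72 × 3.79) × 0.85 = 6130.1 / 272.88 × 0.85 ≈ 19.1 mL/min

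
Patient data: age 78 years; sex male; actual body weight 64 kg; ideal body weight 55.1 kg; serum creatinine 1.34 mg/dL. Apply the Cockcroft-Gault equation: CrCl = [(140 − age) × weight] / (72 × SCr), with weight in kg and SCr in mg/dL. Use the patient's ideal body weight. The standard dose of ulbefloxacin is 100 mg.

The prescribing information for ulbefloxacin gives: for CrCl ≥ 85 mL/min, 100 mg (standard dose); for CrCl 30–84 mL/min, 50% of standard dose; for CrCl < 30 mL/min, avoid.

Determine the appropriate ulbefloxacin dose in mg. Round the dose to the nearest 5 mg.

50 mg

CrCl = (140 − 78) × 55.1 / (72 × 1.34) = 3416.2 / 96.48 ≈ 35.4 mL/min
CrCl ≈ 35 mL/min → bracket 30–84 mL/min.
50% of 100 mg = 50 mg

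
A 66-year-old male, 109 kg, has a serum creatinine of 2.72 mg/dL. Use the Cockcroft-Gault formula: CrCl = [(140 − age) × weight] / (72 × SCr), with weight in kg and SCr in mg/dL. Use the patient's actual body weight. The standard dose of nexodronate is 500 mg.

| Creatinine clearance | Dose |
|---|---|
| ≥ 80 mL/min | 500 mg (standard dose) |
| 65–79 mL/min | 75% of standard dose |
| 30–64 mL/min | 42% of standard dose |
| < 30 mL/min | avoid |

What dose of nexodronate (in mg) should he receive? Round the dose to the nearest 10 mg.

CrCl = (140 − 66) × 109 / (72 × 2.72) = 8066.0 / 195.84 ≈ 41.2 mL/min
CrCl ≈ 41 mL/min → bracket 30–64 mL/min.
42% of 500 mg = 210 mg

210 mg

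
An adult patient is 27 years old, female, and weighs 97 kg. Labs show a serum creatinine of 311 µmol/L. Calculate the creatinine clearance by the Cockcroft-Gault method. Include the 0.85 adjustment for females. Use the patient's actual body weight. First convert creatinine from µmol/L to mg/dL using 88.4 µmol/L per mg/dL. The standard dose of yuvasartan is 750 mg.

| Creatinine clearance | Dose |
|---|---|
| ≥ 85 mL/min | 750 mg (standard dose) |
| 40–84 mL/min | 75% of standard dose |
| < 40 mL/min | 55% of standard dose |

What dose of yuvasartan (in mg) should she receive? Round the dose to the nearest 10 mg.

410 mg

SCr = 311 / 88.4 = 3.518 mg/dL
CrCl = (140 − 27) × 97 / (72 × 3.518) × 0.85 = 10961.0 / 253.30 × 0.85 ≈ 36.8 mL/min
CrCl ≈ 37 mL/min → bracket < 40 mL/min.
55% of 750 mg = 412.5 mg → 410 mg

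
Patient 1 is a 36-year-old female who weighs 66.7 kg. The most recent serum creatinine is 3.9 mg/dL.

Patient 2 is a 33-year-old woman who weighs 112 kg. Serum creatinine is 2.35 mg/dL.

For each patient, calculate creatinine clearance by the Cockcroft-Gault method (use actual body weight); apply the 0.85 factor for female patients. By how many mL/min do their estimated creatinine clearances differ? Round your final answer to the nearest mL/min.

Patient 1: CrCl = (140 − 36) × 66.7 / (72 × 3.9) × 0.85 = 6936.8 / 280.80 × 0.85 ≈ 21.0 mL/min
Patient 2: CrCl = (140 − 33) × 112 / (72 × 2.35) × 0.85 = 11984.0 / 169.20 × 0.85 ≈ 60.2 mL/min
|21.0 − 60.2| = 39.2 mL/min

39 mL/min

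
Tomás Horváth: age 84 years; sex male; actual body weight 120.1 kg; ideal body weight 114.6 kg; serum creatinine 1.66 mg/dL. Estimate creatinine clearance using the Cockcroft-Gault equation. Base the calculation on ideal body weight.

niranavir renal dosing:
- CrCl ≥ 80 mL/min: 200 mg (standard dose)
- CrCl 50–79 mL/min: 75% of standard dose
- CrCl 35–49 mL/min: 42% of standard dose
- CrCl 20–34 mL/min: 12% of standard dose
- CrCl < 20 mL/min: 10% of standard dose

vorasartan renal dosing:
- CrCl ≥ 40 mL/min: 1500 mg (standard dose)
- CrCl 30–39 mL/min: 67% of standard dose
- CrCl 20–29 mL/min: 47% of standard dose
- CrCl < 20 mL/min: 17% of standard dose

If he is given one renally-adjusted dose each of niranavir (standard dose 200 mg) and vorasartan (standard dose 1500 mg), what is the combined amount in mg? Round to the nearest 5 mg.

CrCl = (140 − 84) × 114.6 / (72 × 1.66) = 6417.6 / 119.52 ≈ 53.7 mL/min
CrCl ≈ 54 mL/min.
niranavir: 50–79 mL/min → 75% of 200 mg = 150 mg.
vorasartan: ≥ 40 mL/min → 100% of 1500 mg = 1500 mg.
Total = 150 + 1500 = 1650 mg.

1650 mg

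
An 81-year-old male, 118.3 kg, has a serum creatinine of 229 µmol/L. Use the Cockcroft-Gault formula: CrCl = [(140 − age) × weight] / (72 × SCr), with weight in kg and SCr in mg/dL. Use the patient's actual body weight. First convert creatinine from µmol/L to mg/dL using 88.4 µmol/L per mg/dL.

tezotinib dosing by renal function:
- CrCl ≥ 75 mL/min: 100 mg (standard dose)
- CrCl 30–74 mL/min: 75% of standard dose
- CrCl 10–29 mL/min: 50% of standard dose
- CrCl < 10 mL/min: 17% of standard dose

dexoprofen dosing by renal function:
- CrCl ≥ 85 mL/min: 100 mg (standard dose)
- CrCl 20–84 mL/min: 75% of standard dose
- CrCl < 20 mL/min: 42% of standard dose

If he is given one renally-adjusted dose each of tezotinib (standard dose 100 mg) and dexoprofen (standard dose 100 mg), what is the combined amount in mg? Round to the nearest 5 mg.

SCr = 229 / 88.4 = 2.59 mg/dL
CrCl = (140 − 81) × 118.3 / (72 × 2.59) = 6979.7 / 186.48 ≈ 37.4 mL/min
CrCl ≈ 37 mL/min.
tezotinib: 30–74 mL/min → 75% of 100 mg = 75 mg.
dexoprofen: 20–84 mL/min → 75% of 100 mg = 75 mg.
Total = 75 + 75 = 150 mg.

150 mg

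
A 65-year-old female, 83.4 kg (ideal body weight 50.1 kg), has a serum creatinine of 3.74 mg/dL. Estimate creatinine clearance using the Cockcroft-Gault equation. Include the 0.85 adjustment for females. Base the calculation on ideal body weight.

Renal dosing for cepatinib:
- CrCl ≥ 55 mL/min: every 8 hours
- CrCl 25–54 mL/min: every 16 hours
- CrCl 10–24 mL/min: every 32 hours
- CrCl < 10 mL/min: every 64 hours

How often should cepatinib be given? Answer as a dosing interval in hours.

CrCl = (140 − 65) × 50.1 / (72 × 3.74) × 0.85 = 3757.5 / 269.28 × 0.85 ≈ 11.9 mL/min
CrCl ≈ 12 mL/min → bracket 10–24 mL/min → every 32 hours.

every 32 hours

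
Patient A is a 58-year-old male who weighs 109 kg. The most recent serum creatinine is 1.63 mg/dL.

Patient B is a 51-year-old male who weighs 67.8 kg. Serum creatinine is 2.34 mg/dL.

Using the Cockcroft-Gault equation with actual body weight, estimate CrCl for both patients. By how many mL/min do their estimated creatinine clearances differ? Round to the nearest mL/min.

Patient A: CrCl = (140 − 58) × 109 / (72 × 1.63) = 8938.0 / 117.36 ≈ 76.2 mL/min
Patient B: CrCl = (140 − 51) × 67.8 / (72 × 2.34) = 6034.2 / 168.48 ≈ 35.8 mL/min
|76.2 − 35.8| = 40.4 mL/min

40 mL/min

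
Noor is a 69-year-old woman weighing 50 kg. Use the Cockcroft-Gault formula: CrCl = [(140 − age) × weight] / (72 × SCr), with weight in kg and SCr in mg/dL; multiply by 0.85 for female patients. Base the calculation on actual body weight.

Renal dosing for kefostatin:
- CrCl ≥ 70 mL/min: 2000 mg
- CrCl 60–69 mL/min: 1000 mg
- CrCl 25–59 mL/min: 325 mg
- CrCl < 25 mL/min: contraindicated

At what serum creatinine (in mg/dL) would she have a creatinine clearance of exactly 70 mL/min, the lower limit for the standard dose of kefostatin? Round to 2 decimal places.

Standard dose requires CrCl ≥ 70 mL/min.
Set (140 − 69) × 50 × 0.85 / (72 × SCr) = 70
SCr = (140 − 69) × 50 × 0.85 / (72 × 70) = 0.599 mg/dL

0.60 mg/dL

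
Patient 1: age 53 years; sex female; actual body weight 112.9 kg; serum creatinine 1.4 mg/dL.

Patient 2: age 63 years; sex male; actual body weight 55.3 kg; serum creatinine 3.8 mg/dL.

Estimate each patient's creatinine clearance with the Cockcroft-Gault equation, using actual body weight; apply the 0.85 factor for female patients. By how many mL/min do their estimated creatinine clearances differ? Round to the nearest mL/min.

Patient 1: CrCl = (140 − 53) × 112.9 / (72 × 1.4) × 0.85 = 9822.3 / 100.80 × 0.85 ≈ 82.8 mL/min
Patient 2: CrCl = (140 − 63) × 55.3 / (72 × 3.8) = 4258.1 / 273.60 ≈ 15.6 mL/min
|82.8 − 15.6| = 67.2 mL/min

67 mL/min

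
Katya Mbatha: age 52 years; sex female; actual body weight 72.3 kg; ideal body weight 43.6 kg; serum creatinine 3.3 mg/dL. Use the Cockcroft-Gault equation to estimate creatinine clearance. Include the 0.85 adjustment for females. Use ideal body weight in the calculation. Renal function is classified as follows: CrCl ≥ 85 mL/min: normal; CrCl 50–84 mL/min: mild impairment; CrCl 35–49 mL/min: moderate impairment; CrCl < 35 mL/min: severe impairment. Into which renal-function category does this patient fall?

severe impairment

CrCl = (140 − 52) × 43.6 / (72 × 3.3) × 0.85 = 3836.8 / 237.60 × 0.85 ≈ 13.7 mL/min
14 mL/min falls in the 'severe impairment' range.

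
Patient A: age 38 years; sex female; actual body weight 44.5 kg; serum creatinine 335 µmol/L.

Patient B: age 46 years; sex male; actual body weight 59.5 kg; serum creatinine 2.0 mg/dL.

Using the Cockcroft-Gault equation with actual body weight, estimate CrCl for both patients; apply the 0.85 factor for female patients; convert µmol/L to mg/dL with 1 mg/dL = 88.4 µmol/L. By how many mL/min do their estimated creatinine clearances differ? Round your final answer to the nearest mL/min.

25 mL/min

Patient A: SCr = 335 / 88.4 = 3.79 mg/dL
Patient A: CrCl = (140 − 38) × 44.5 / (72 × 3.79) × 0.85 = 4539.0 / 272.88 × 0.85 ≈ 14.1 mL/min
Patient B: CrCl = (140 − 46) × 59.5 / (72 × 2) = 5593.0 / 144.00 ≈ 38.8 mL/min
|14.1 − 38.8| = 24.7 mL/min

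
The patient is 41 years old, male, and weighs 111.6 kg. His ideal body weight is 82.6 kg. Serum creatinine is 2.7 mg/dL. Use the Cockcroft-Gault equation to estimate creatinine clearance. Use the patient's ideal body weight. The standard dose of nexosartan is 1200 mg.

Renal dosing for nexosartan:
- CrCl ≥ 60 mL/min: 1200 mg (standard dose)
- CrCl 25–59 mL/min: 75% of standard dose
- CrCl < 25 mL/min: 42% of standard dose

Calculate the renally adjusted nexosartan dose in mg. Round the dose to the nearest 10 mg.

900 mg

CrCl = (140 − 41) × 82.6 / (72 × 2.7) = 8177.4 / 194.40 ≈ 42.1 mL/min
CrCl ≈ 42 mL/min → bracket 25–59 mL/min.
75% of 1200 mg = 900 mg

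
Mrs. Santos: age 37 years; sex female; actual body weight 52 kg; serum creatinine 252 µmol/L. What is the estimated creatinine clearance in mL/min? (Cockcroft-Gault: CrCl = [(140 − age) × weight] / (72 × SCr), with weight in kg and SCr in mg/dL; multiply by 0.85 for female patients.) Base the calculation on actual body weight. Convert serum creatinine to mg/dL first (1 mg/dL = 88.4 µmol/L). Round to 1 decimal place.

SCr = 252 / 88.4 = 2.851 mg/dL
CrCl = (140 − 37) × 52 / (72 × 2.851) × 0.85 = 5356.0 / 205.27 × 0.85 ≈ 22.2 mL/min

22.2 mL/min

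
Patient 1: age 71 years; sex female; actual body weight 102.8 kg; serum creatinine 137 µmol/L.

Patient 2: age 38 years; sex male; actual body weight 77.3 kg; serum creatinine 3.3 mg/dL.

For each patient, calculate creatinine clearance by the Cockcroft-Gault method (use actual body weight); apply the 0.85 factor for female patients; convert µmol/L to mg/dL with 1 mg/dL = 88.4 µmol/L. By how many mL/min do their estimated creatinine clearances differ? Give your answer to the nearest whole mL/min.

Patient 1: SCr = 137 / 88.4 = 1.55 mg/dL
Patient 1: CrCl = (140 − 71) × 102.8 / (72 × 1.55) × 0.85 = 7093.2 / 111.60 × 0.85 ≈ 54.0 mL/min
Patient 2: CrCl = (140 − 38) × 77.3 / (72 × 3.3) = 7884.6 / 237.60 ≈ 33.2 mL/min
|54.0 − 33.2| = 20.8 mL/min

21 mL/min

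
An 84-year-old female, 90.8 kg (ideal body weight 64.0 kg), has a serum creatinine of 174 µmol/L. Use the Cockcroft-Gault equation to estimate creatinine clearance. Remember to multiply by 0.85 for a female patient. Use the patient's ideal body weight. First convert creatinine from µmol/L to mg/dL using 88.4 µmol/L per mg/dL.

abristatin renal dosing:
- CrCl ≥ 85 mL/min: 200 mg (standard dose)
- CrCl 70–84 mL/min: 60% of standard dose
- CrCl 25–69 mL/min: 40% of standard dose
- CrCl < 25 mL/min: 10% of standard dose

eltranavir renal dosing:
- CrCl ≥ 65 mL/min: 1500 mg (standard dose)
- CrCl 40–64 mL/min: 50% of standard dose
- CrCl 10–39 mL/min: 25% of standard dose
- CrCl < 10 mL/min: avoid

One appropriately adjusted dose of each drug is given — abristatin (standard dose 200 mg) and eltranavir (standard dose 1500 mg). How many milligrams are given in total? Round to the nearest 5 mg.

395 mg

SCr = 174 / 88.4 = 1.968 mg/dL
CrCl = (140 − 84) × 64 / (72 × 1.968) × 0.85 = 3584.0 / 141.70 × 0.85 ≈ 21.5 mL/min
CrCl ≈ 21 mL/min.
abristatin: < 25 mL/min → 10% of 200 mg = 20 mg.
eltranavir: 10–39 mL/min → 25% of 1500 mg = 375 mg.
Total = 20 + 375 = 395 mg.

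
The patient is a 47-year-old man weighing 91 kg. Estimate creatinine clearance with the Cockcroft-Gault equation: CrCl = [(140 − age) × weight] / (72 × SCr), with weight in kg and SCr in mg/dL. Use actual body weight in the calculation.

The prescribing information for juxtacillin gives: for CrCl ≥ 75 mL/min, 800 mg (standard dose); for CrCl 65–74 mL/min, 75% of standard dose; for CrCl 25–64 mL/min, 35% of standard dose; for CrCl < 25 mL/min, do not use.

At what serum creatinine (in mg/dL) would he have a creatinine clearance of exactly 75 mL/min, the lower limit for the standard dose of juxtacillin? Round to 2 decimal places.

1.57 mg/dL

Standard dose requires CrCl ≥ 75 mL/min.
Set (140 − 47) × 91 / (72 × SCr) = 75
SCr = (140 − 47) × 91 / (72 × 75) = 1.567 mg/dL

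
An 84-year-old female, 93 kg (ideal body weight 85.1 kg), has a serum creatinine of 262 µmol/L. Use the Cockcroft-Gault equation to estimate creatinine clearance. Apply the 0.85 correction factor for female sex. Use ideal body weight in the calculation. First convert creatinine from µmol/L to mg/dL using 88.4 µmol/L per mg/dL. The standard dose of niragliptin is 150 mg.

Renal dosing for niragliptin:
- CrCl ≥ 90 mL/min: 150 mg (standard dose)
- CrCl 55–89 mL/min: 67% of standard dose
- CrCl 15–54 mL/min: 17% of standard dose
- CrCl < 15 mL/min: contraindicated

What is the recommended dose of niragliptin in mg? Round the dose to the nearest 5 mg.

SCr = 262 / 88.4 = 2.964 mg/dL
CrCl = (140 − 84) × 85.1 / (72 × 2.964) × 0.85 = 4765.6 / 213.41 × 0.85 ≈ 19.0 mL/min
CrCl ≈ 19 mL/min → bracket 15–54 mL/min.
17% of 150 mg = 25.5 mg → 25 mg

25 mg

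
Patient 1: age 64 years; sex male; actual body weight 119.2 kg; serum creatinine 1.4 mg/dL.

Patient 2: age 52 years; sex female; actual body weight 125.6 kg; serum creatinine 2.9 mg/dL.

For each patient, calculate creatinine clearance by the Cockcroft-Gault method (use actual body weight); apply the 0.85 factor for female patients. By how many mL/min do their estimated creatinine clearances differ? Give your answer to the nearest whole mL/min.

45 mL/min

Patient 1: CrCl = (140 − 64) × 119.2 / (72 × 1.4) = 9059.2 / 100.80 ≈ 89.9 mL/min
Patient 2: CrCl = (140 − 52) × 125.6 / (72 × 2.9) × 0.85 = 11052.8 / 208.80 × 0.85 ≈ 45.0 mL/min
|89.9 − 45.0| = 44.9 mL/min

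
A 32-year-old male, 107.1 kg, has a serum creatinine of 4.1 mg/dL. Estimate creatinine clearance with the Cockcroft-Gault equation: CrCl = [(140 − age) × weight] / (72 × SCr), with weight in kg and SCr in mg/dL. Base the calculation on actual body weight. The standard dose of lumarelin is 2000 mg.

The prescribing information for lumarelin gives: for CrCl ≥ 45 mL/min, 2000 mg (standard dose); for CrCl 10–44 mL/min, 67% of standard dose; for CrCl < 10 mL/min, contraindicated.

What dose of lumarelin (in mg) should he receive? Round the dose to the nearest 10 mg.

1340 mg

CrCl = (140 − 32) × 107.1 / (72 × 4.1) = 11566.8 / 295.20 ≈ 39.2 mL/min
CrCl ≈ 39 mL/min → bracket 10–44 mL/min.
67% of 2000 mg = 1340 mg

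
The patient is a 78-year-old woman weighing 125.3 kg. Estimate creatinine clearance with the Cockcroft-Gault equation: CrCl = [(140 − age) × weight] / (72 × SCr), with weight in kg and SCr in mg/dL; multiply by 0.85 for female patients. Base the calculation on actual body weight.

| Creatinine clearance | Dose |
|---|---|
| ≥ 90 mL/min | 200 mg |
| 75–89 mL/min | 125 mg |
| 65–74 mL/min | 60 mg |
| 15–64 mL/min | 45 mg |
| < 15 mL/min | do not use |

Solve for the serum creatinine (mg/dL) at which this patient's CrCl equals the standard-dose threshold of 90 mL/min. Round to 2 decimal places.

Standard dose requires CrCl ≥ 90 mL/min.
Set (140 − 78) × 125.3 × 0.85 / (72 × SCr) = 90
SCr = (140 − 78) × 125.3 × 0.85 / (72 × 90) = 1.019 mg/dL

1.02 mg/dL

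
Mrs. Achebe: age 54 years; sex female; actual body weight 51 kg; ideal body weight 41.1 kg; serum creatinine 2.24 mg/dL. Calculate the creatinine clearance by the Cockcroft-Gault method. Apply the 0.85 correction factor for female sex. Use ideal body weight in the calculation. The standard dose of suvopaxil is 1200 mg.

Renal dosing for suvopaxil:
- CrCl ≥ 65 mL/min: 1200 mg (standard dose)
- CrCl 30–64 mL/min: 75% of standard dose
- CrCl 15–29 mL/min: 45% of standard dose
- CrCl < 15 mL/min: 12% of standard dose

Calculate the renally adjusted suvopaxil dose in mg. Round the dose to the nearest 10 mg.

CrCl = (140 − 54) × 41.1 / (72 × 2.24) × 0.85 = 3534.6 / 161.28 × 0.85 ≈ 18.6 mL/min
CrCl ≈ 19 mL/min → bracket 15–29 mL/min.
45% of 1200 mg = 540 mg

540 mg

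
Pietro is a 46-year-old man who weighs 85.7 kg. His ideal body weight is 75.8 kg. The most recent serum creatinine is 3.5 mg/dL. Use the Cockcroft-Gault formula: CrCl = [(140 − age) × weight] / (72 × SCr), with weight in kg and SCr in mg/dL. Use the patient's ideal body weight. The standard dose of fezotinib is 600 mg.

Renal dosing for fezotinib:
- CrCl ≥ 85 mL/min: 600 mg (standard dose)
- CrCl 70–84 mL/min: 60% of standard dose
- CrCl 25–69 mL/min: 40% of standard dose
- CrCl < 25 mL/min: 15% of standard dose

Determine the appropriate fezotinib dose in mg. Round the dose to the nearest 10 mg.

CrCl = (140 − 46) × 75.8 / (72 × 3.5) = 7125.2 / 252.00 ≈ 28.3 mL/min
CrCl ≈ 28 mL/min → bracket 25–69 mL/min.
40% of 600 mg = 240 mg

240 mg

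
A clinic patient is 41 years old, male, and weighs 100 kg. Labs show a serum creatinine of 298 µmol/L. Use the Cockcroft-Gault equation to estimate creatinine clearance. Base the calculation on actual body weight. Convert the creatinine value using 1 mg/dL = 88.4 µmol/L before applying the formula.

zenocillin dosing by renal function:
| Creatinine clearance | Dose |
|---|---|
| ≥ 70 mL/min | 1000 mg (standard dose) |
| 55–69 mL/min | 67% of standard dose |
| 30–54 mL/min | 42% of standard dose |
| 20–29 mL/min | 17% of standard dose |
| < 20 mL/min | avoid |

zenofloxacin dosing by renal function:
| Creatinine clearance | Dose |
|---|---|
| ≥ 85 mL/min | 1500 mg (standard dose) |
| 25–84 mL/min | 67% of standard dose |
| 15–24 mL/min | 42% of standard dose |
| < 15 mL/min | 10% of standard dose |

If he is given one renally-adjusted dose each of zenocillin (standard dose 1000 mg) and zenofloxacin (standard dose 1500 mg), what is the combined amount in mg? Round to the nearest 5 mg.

SCr = 298 / 88.4 = 3.371 mg/dL
CrCl = (140 − 41) × 100 / (72 × 3.371) = 9900.0 / 242.71 ≈ 40.8 mL/min
CrCl ≈ 41 mL/min.
zenocillin: 30–54 mL/min → 42% of 1000 mg = 420 mg.
zenofloxacin: 25–84 mL/min → 67% of 1500 mg = 1005 mg.
Total = 420 + 1005 = 1425 mg.

1425 mg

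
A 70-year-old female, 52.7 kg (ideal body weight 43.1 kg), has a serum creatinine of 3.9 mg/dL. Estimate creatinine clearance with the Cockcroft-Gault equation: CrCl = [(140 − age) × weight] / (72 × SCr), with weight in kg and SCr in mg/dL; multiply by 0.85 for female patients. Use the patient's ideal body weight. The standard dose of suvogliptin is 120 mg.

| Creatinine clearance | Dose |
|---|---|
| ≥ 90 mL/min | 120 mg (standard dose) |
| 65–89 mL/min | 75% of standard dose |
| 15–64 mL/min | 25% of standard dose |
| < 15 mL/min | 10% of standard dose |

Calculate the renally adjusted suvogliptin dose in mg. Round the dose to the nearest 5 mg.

CrCl = (140 − 70) × 43.1 / (72 × 3.9) × 0.85 = 3017.0 / 280.80 × 0.85 ≈ 9.1 mL/min
CrCl ≈ 9 mL/min → bracket < 15 mL/min.
10% of 120 mg = 12 mg → 10 mg

10 mg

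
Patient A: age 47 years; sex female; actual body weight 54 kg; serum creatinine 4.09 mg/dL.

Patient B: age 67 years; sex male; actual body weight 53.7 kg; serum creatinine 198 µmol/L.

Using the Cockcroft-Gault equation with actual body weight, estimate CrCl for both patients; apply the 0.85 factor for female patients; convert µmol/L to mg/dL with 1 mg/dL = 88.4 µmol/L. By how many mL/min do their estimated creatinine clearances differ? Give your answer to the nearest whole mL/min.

10 mL/min

Patient A: CrCl = (140 − 47) × 54 / (72 × 4.09) × 0.85 = 5022.0 / 294.48 × 0.85 ≈ 14.5 mL/min
Patient B: SCr = 198 / 88.4 = 2.24 mg/dL
Patient B: CrCl = (140 − 67) × 53.7 / (72 × 2.24) = 3920.1 / 161.28 ≈ 24.3 mL/min
|14.5 − 24.3| = 9.8 mL/min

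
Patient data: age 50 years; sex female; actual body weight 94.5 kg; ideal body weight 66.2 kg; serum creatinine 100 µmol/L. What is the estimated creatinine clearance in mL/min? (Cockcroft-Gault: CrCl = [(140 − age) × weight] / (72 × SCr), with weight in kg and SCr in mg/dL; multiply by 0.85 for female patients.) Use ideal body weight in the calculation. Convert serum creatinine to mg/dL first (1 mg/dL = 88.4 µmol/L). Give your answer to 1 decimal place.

62.2 mL/min

SCr = 100 / 88.4 = 1.131 mg/dL
CrCl = (140 − 50) × 66.2 / (72 × 1.131) × 0.85 = 5958.0 / 81.43 × 0.85 ≈ 62.2 mL/min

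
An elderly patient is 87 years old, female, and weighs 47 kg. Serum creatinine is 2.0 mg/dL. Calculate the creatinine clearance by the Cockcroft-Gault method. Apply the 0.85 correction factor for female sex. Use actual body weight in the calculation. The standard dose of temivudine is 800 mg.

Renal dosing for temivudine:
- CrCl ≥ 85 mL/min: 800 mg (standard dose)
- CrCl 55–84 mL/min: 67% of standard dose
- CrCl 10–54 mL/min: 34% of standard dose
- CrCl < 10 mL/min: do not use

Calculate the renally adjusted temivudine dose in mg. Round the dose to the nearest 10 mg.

270 mg

CrCl = (140 − 87) × 47 / (72 × 2) × 0.85 = 2491.0 / 144.00 × 0.85 ≈ 14.7 mL/min
CrCl ≈ 15 mL/min → bracket 10–54 mL/min.
34% of 800 mg = 272 mg → 270 mg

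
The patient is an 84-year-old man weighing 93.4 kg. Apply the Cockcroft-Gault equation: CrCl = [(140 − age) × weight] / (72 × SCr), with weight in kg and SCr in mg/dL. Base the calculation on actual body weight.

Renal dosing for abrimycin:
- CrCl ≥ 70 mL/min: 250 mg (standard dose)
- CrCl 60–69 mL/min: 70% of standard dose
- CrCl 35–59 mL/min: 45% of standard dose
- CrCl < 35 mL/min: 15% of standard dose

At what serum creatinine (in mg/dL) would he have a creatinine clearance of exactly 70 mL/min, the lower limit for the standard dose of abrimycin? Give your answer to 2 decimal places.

1.04 mg/dL

Standard dose requires CrCl ≥ 70 mL/min.
Set (140 − 84) × 93.4 / (72 × SCr) = 70
SCr = (140 − 84) × 93.4 / (72 × 70) = 1.038 mg/dL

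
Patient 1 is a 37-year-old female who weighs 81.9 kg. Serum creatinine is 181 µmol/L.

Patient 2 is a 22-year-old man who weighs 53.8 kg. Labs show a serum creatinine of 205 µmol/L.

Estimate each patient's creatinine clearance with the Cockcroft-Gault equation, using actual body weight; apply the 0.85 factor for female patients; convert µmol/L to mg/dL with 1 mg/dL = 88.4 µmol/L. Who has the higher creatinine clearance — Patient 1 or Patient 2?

Patient 1: SCr = 181 / 88.4 = 2.048 mg/dL
Patient 1: CrCl = (140 − 37) × 81.9 / (72 × 2.048) × 0.85 = 8435.7 / 147.46 × 0.85 ≈ 48.6 mL/min
Patient 2: SCr = 205 / 88.4 = 2.319 mg/dL
Patient 2: CrCl = (140 − 22) × 53.8 / (72 × 2.319) = 6348.4 / 166.97 ≈ 38.0 mL/min
48.6 vs 38.0 mL/min → Patient 1 is higher.

Patient 1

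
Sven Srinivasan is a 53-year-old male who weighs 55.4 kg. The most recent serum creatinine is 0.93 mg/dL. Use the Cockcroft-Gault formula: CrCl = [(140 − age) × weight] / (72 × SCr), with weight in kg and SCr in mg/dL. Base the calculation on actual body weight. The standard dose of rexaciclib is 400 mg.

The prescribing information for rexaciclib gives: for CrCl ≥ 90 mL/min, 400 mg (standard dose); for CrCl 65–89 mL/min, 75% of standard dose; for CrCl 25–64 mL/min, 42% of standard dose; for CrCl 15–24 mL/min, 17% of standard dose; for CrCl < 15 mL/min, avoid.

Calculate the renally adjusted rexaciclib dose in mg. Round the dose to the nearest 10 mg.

300 mg

CrCl = (140 − 53) × 55.4 / (72 × 0.93) = 4819.8 / 66.96 ≈ 72.0 mL/min
CrCl ≈ 72 mL/min → bracket 65–89 mL/min.
75% of 400 mg = 300 mg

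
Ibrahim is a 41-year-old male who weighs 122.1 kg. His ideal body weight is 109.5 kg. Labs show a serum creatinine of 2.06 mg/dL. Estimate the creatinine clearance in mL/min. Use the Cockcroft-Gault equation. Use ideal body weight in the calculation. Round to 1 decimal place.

73.1 mL/min

CrCl = (140 − 41) × 109.5 / (72 × 2.06) = 10840.5 / 148.32 ≈ 73.1 mL/min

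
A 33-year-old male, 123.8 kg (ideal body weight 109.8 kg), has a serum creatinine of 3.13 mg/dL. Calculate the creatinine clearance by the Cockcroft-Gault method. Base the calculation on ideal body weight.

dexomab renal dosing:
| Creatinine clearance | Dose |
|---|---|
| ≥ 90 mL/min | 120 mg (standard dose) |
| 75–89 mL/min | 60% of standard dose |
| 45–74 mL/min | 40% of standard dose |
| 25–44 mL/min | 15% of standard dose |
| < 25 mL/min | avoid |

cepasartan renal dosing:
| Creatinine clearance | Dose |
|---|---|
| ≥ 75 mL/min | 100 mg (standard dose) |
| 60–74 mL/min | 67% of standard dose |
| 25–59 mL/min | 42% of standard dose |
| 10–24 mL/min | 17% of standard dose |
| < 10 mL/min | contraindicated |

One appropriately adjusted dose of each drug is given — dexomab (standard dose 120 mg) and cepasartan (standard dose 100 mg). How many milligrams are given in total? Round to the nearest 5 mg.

CrCl = (140 − 33) × 109.8 / (72 × 3.13) = 11748.6 / 225.36 ≈ 52.1 mL/min
CrCl ≈ 52 mL/min.
dexomab: 45–74 mL/min → 40% of 120 mg = 48 mg.
cepasartan: 25–59 mL/min → 42% of 100 mg = 42 mg.
Total = 48 + 42 = 90 mg.

90 mg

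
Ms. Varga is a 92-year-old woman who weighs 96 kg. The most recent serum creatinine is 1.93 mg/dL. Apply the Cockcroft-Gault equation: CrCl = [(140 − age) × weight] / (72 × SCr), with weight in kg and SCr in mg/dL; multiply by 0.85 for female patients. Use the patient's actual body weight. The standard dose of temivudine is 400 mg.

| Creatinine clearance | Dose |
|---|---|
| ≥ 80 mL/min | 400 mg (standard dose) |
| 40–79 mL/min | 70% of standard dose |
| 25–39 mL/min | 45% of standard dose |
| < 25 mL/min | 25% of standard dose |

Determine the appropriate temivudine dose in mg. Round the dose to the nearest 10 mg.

180 mg

CrCl = (140 − 92) × 96 / (72 × 1.93) × 0.85 = 4608.0 / 138.96 × 0.85 ≈ 28.2 mL/min
CrCl ≈ 28 mL/min → bracket 25–39 mL/min.
45% of 400 mg = 180 mg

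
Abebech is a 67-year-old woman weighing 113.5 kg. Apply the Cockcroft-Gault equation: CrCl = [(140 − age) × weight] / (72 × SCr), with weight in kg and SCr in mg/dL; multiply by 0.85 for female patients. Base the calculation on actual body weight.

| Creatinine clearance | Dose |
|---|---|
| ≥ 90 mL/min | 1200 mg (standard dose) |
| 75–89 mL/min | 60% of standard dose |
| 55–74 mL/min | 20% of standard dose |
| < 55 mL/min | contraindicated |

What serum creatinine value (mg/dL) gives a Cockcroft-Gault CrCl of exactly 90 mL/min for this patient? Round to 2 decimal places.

1.09 mg/dL

Standard dose requires CrCl ≥ 90 mL/min.
Set (140 − 67) × 113.5 × 0.85 / (72 × SCr) = 90
SCr = (140 − 67) × 113.5 × 0.85 / (72 × 90) = 1.087 mg/dL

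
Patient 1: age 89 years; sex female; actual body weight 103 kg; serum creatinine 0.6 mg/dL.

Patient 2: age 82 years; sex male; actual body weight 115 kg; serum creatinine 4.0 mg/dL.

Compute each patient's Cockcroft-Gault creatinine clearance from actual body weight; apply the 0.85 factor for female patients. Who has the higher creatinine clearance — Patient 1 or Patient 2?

Patient 1: CrCl = (140 − 89) × 103 / (72 × 0.6) × 0.85 = 5253.0 / 43.20 × 0.85 ≈ 103.4 mL/min
Patient 2: CrCl = (140 − 82) × 115 / (72 × 4) = 6670.0 / 288.00 ≈ 23.2 mL/min
103.4 vs 23.2 mL/min → Patient 1 is higher.

Patient 1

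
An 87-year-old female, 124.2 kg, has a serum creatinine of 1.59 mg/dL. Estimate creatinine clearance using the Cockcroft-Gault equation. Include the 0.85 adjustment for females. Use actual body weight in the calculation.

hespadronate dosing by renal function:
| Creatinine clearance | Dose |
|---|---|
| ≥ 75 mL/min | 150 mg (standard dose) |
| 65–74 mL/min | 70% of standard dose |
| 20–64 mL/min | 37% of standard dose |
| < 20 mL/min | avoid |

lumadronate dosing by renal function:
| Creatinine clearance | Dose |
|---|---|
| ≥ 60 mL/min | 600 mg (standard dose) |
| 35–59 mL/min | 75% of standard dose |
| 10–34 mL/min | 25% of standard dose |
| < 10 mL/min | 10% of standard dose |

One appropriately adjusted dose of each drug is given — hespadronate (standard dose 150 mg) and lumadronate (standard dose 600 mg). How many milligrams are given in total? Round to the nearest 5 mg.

CrCl = (140 − 87) × 124.2 / (72 × 1.59) × 0.85 = 6582.6 / 114.48 × 0.85 ≈ 48.9 mL/min
CrCl ≈ 49 mL/min.
hespadronate: 20–64 mL/min → 37% of 150 mg = 55.5 mg.
lumadronate: 35–59 mL/min → 75% of 600 mg = 450 mg.
Total = 55.5 + 450 = 505.5 mg.

505 mg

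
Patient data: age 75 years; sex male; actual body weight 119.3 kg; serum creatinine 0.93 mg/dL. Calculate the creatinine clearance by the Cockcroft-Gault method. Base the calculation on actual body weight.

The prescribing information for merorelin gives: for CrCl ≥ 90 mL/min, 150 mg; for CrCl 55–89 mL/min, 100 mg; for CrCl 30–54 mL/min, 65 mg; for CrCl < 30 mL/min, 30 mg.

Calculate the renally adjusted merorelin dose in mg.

150 mg

CrCl = (140 − 75) × 119.3 / (72 × 0.93) = 7754.5 / 66.96 ≈ 115.8 mL/min
CrCl ≈ 116 mL/min → bracket ≥ 90 mL/min.
Dose for this bracket: 150 mg.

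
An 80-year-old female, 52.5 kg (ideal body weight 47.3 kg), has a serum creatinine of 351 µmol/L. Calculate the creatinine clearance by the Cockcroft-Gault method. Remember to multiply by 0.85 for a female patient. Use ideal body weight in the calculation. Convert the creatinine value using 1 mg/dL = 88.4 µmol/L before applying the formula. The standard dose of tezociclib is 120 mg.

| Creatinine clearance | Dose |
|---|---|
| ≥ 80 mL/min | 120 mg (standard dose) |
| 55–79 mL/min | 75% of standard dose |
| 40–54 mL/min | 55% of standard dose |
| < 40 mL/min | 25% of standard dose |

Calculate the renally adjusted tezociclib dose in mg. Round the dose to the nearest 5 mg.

30 mg

SCr = 351 / 88.4 = 3.971 mg/dL
CrCl = (140 − 80) × 47.3 / (72 × 3.971) × 0.85 = 2838.0 / 285.91 × 0.85 ≈ 8.4 mL/min
CrCl ≈ 8 mL/min → bracket < 40 mL/min.
25% of 120 mg = 30 mg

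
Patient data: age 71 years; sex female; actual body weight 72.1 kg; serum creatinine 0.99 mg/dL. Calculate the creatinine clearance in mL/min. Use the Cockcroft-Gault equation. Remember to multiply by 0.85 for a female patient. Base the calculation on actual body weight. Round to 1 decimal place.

CrCl = (140 − 71) × 72.1 / (72 × 0.99) × 0.85 = 4974.9 / 71.28 × 0.85 ≈ 59.3 mL/min

59.3 mL/min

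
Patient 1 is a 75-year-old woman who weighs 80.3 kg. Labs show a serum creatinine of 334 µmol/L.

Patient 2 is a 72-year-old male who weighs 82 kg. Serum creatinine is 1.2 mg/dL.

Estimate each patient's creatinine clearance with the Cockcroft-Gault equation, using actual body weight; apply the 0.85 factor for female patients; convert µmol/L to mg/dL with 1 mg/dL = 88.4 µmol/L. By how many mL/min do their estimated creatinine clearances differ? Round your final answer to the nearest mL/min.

48 mL/min

Patient 1: SCr = 334 / 88.4 = 3.778 mg/dL
Patient 1: CrCl = (140 − 75) × 80.3 / (72 × 3.778) × 0.85 = 5219.5 / 272.02 × 0.85 ≈ 16.3 mL/min
Patient 2: CrCl = (140 − 72) × 82 / (72 × 1.2) = 5576.0 / 86.40 ≈ 64.5 mL/min
|16.3 − 64.5| = 48.2 mL/min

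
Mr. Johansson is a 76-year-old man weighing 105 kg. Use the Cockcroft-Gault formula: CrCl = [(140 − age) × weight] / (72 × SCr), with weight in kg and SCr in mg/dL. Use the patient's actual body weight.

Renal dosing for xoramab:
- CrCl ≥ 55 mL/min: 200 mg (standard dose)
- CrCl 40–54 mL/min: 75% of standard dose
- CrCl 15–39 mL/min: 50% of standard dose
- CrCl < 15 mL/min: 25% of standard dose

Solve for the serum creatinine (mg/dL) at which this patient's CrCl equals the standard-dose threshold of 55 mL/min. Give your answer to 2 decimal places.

Standard dose requires CrCl ≥ 55 mL/min.
Set (140 − 76) × 105 / (72 × SCr) = 55
SCr = (140 − 76) × 105 / (72 × 55) = 1.697 mg/dL

1.70 mg/dL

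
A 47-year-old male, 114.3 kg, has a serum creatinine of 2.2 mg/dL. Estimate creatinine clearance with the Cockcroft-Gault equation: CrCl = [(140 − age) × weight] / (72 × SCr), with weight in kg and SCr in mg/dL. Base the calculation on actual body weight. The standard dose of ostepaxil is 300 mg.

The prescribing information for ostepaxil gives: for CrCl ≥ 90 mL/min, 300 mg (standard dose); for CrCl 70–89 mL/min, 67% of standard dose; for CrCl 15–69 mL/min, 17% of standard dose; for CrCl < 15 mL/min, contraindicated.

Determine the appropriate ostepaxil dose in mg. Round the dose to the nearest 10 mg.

50 mg

CrCl = (140 − 47) × 114.3 / (72 × 2.2) = 10629.9 / 158.40 ≈ 67.1 mL/min
CrCl ≈ 67 mL/min → bracket 15–69 mL/min.
17% of 300 mg = 51 mg → 50 mg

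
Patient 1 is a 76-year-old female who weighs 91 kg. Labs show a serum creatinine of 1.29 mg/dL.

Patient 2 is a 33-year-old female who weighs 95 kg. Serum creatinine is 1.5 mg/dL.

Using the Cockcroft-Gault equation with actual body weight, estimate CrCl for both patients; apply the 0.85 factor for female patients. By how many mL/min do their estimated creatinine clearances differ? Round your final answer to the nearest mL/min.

27 mL/min

Patient 1: CrCl = (140 − 76) × 91 / (72 × 1.29) × 0.85 = 5824.0 / 92.88 × 0.85 ≈ 53.3 mL/min
Patient 2: CrCl = (140 − 33) × 95 / (72 × 1.5) × 0.85 = 10165.0 / 108.00 × 0.85 ≈ 80.0 mL/min
|53.3 − 80.0| = 26.7 mL/min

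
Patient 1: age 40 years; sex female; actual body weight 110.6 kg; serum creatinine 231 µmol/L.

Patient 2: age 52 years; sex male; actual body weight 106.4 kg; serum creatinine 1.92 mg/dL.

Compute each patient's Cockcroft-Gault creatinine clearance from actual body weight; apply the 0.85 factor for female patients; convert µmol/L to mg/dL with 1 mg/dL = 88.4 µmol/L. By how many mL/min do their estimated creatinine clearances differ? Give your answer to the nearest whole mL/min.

Patient 1: SCr = 231 / 88.4 = 2.613 mg/dL
Patient 1: CrCl = (140 − 40) × 110.6 / (72 × 2.613) × 0.85 = 11060.0 / 188.14 × 0.85 ≈ 50.0 mL/min
Patient 2: CrCl = (140 − 52) × 106.4 / (72 × 1.92) = 9363.2 / 138.24 ≈ 67.7 mL/min
|50.0 − 67.7| = 17.7 mL/min

18 mL/min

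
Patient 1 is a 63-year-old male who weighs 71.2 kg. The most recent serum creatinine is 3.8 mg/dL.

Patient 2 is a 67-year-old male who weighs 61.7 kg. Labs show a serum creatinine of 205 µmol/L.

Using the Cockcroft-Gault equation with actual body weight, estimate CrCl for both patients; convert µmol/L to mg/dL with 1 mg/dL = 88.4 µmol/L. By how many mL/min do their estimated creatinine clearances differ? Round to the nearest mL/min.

7 mL/min

Patient 1: CrCl = (140 − 63) × 71.2 / (72 × 3.8) = 5482.4 / 273.60 ≈ 20.0 mL/min
Patient 2: SCr = 205 / 88.4 = 2.319 mg/dL
Patient 2: CrCl = (140 − 67) × 61.7 / (72 × 2.319) = 4504.1 / 166.97 ≈ 27.0 mL/min
|20.0 − 27.0| = 7.0 mL/min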